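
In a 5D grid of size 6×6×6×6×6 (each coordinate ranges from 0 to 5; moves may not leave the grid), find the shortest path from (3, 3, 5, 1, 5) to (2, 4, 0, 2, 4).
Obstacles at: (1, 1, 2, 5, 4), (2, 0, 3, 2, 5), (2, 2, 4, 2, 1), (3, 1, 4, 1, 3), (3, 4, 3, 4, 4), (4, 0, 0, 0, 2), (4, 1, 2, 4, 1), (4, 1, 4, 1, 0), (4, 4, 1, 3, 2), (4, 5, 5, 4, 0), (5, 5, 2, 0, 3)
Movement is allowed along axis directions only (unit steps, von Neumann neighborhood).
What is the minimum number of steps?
9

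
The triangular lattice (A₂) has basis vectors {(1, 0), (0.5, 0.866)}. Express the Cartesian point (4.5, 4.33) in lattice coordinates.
2b₁ + 5b₂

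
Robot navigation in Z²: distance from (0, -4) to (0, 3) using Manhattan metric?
7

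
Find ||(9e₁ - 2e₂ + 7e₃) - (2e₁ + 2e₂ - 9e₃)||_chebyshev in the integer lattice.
16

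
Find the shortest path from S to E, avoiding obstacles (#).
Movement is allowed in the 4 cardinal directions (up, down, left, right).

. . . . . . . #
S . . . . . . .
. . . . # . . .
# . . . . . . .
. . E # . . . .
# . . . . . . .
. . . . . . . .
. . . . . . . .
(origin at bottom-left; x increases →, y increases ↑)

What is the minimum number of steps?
5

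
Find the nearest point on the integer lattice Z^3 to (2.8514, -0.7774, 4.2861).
(3, -1, 4)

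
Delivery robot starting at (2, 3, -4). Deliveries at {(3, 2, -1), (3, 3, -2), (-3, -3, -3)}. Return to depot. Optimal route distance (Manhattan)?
30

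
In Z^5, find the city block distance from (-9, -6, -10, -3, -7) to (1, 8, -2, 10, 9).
61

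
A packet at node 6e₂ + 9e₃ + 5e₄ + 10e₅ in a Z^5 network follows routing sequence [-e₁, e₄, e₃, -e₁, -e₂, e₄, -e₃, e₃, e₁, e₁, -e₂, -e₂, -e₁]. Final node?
(-1, 3, 10, 7, 10)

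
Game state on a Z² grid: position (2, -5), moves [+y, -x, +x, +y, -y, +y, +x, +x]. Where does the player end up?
(4, -3)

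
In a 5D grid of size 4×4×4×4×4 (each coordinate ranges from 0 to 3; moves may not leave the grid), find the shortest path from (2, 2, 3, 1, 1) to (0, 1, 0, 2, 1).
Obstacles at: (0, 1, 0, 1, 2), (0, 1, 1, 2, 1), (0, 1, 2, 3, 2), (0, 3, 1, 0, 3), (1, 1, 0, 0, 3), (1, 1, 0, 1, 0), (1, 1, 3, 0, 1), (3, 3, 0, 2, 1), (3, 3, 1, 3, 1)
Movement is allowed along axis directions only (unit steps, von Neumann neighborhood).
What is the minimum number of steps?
7
(one shortest path: (2, 2, 3, 1, 1) → (1, 2, 3, 1, 1) → (0, 2, 3, 1, 1) → (0, 1, 3, 1, 1) → (0, 1, 2, 1, 1) → (0, 1, 1, 1, 1) → (0, 1, 0, 1, 1) → (0, 1, 0, 2, 1))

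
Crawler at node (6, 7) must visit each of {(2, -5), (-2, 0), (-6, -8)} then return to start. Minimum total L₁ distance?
54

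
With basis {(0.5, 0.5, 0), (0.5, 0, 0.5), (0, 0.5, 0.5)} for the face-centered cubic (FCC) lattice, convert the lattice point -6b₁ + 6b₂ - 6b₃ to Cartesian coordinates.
(0, -6, 0)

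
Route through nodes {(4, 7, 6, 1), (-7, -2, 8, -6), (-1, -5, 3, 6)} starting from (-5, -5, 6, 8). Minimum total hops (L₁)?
63
(one optimal route: (-5, -5, 6, 8) → (-1, -5, 3, 6) → (4, 7, 6, 1) → (-7, -2, 8, -6))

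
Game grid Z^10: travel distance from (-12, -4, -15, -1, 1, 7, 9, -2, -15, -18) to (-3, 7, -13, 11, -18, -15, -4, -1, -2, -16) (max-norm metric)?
22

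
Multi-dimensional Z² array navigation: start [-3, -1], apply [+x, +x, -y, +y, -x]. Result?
(-2, -1)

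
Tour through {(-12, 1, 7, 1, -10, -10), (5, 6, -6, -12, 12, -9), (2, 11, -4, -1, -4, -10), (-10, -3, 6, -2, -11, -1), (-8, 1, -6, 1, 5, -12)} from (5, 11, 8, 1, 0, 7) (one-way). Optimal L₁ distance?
171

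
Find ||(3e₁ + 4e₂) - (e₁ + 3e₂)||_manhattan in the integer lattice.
3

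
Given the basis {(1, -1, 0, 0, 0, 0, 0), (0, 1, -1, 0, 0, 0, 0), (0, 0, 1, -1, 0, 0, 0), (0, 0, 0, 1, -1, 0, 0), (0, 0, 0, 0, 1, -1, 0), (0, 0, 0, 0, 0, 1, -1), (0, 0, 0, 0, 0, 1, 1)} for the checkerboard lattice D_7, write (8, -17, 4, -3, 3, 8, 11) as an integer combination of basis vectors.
8b₁ - 9b₂ - 5b₃ - 8b₄ - 5b₅ - 4b₆ + 7b₇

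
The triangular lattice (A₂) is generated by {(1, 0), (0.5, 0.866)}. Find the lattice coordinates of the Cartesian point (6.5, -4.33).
9b₁ - 5b₂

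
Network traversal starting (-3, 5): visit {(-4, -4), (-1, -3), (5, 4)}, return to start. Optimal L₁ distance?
36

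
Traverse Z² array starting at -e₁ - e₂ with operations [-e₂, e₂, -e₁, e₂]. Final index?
(-2, 0)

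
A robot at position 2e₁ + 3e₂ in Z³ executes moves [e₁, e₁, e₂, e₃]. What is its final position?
(4, 4, 1)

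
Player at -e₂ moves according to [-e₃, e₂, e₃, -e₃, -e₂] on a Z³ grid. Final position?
(0, -1, -1)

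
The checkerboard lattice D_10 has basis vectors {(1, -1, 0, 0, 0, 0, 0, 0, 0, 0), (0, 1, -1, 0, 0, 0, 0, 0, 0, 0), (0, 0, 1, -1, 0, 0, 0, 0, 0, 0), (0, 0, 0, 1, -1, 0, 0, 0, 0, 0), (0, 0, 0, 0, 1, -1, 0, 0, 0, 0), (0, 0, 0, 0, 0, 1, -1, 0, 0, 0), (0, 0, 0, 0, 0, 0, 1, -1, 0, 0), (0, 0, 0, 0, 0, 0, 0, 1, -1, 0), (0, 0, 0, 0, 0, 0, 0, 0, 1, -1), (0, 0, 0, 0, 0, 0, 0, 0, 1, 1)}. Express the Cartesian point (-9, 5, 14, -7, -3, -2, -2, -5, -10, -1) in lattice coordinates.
-9b₁ - 4b₂ + 10b₃ + 3b₄ - 2b₆ - 4b₇ - 9b₈ - 9b₉ - 10b₁₀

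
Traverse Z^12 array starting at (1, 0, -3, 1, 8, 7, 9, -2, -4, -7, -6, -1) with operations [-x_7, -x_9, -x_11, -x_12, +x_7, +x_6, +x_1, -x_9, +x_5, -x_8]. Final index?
(2, 0, -3, 1, 9, 8, 9, -3, -6, -7, -7, -2)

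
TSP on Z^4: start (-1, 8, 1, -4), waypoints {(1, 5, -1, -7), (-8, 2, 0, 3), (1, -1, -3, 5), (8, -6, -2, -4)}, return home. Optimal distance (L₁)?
92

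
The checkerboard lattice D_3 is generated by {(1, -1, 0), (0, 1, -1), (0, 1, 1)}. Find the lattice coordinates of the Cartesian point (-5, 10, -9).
-5b₁ + 7b₂ - 2b₃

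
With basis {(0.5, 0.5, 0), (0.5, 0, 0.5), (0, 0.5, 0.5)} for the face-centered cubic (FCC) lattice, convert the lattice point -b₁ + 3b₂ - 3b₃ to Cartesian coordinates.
(1, -2, 0)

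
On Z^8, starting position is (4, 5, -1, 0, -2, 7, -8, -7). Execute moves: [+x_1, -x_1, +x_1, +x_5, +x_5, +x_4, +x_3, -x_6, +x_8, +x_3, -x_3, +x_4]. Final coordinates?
(5, 5, 0, 2, 0, 6, -8, -6)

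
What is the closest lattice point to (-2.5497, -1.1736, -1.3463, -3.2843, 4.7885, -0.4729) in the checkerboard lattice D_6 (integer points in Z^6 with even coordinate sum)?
(-3, -1, -1, -3, 5, -1)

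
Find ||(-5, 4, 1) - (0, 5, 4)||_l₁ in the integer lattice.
9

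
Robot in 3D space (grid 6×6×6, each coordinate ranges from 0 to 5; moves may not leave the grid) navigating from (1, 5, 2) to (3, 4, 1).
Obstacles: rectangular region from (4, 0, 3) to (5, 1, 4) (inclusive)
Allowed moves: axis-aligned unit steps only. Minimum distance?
4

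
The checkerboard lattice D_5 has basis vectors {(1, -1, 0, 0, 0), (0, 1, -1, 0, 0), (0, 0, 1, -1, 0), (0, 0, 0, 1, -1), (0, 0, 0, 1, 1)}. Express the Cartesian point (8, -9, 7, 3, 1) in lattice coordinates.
8b₁ - b₂ + 6b₃ + 4b₄ + 5b₅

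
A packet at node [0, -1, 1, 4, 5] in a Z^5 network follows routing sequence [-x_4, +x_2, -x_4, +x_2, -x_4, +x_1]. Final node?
(1, 1, 1, 1, 5)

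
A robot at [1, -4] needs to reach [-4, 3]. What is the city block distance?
12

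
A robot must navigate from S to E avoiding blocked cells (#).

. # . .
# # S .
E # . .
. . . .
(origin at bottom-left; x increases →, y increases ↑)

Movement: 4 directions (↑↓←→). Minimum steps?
5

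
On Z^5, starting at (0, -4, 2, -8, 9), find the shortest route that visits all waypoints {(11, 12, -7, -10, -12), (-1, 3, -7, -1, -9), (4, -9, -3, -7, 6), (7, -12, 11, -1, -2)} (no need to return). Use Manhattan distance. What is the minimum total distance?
133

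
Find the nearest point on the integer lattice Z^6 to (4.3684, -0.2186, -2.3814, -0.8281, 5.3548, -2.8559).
(4, 0, -2, -1, 5, -3)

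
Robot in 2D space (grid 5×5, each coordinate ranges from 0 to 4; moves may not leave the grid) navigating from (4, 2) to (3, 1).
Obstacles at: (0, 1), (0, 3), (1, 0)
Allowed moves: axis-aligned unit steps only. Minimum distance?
2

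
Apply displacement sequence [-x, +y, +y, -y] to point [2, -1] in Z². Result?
(1, 0)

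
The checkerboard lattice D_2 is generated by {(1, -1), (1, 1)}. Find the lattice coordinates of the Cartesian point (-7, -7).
-7b₂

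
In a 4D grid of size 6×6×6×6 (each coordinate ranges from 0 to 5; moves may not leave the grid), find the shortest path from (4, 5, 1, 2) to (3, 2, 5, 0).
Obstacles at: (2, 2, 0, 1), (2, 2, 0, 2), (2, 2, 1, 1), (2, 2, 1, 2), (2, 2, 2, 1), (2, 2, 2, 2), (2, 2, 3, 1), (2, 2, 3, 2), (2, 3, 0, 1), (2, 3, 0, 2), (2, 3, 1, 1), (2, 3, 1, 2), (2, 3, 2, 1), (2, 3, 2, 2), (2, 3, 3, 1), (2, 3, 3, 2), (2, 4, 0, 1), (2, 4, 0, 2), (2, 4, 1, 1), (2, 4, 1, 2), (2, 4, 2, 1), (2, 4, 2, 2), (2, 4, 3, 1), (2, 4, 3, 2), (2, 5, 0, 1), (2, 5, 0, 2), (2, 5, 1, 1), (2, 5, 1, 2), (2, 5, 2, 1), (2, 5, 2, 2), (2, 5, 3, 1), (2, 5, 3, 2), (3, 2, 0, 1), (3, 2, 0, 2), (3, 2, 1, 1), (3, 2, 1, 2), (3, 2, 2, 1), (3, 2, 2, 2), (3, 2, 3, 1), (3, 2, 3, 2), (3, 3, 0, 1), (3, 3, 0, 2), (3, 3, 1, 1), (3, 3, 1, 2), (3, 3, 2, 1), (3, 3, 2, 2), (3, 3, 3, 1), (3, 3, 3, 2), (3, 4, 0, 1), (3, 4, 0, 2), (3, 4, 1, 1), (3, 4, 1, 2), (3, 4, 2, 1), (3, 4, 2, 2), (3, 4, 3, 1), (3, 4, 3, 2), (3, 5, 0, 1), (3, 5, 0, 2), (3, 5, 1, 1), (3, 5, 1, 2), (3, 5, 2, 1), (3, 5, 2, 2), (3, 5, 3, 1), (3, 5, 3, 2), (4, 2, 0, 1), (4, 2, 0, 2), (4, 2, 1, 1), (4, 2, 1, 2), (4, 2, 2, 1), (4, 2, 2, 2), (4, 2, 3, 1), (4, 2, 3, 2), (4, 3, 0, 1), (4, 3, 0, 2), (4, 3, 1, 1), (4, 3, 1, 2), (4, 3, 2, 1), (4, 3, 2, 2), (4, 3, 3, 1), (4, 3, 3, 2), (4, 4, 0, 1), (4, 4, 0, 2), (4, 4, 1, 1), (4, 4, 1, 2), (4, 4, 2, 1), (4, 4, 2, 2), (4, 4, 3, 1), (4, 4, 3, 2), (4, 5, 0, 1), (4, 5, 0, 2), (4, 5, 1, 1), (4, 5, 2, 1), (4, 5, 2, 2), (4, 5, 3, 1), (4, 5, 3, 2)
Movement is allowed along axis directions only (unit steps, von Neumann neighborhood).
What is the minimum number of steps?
12
(one shortest path: (4, 5, 1, 2) → (5, 5, 1, 2) → (5, 4, 1, 2) → (5, 3, 1, 2) → (5, 2, 1, 2) → (5, 2, 2, 2) → (5, 2, 3, 2) → (5, 2, 4, 2) → (4, 2, 4, 2) → (3, 2, 4, 2) → (3, 2, 5, 2) → (3, 2, 5, 1) → (3, 2, 5, 0))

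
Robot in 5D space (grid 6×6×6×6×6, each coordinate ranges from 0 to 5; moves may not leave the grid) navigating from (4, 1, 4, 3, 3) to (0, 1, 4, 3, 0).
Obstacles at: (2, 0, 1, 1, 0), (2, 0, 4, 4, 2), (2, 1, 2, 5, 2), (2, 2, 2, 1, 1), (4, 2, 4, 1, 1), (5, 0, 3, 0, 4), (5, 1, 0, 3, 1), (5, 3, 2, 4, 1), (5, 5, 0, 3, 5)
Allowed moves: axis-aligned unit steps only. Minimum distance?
7
(one shortest path: (4, 1, 4, 3, 3) → (3, 1, 4, 3, 3) → (2, 1, 4, 3, 3) → (1, 1, 4, 3, 3) → (0, 1, 4, 3, 3) → (0, 1, 4, 3, 2) → (0, 1, 4, 3, 1) → (0, 1, 4, 3, 0))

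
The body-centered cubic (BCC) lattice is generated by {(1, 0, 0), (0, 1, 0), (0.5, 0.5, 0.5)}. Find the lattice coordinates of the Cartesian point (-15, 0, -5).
-10b₁ + 5b₂ - 10b₃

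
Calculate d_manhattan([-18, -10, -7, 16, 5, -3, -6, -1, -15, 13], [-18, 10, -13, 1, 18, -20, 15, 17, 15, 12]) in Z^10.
141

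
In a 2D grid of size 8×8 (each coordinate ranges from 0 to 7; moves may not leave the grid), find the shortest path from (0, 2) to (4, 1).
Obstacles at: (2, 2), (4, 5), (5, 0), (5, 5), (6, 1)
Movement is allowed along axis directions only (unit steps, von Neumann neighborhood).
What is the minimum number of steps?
5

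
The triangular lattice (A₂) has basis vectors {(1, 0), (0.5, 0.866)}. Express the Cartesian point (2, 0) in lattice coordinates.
2b₁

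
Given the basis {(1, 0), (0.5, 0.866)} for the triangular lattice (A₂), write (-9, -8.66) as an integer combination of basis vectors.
-4b₁ - 10b₂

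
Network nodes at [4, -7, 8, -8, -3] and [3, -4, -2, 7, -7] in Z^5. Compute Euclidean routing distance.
18.735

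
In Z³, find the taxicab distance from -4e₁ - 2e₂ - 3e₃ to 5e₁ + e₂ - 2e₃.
13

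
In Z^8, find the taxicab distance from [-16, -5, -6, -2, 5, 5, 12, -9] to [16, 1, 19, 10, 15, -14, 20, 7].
128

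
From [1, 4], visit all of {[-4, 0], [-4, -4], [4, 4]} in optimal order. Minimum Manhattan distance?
19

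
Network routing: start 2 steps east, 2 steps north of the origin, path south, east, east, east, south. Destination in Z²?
(5, 0)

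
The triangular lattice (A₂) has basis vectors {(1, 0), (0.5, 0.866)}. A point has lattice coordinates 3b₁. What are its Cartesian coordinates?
(3, 0)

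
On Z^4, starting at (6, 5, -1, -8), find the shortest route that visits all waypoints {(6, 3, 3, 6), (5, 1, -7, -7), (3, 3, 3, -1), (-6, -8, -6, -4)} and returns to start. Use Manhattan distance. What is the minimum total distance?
98
(one optimal route: (6, 5, -1, -8) → (6, 3, 3, 6) → (3, 3, 3, -1) → (-6, -8, -6, -4) → (5, 1, -7, -7) → (6, 5, -1, -8))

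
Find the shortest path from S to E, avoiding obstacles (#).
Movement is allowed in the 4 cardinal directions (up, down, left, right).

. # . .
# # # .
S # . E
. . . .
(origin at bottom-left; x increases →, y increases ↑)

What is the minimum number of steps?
5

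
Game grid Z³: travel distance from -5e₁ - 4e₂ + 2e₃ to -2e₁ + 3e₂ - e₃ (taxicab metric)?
13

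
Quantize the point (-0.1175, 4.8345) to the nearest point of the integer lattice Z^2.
(0, 5)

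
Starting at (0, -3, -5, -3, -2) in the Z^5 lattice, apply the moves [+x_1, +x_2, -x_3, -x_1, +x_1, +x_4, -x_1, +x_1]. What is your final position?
(1, -2, -6, -2, -2)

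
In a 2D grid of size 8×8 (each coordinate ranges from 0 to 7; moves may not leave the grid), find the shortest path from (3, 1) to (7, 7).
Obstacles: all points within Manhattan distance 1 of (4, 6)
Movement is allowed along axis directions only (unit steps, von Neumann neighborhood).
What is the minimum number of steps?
10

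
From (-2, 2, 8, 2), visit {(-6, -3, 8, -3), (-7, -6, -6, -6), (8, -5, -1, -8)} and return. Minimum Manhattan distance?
94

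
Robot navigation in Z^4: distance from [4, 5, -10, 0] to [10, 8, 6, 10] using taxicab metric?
35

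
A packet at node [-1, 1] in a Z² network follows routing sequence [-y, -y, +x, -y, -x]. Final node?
(-1, -2)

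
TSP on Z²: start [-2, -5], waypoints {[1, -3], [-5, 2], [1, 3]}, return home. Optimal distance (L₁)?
28
(one optimal route: (-2, -5) → (1, -3) → (1, 3) → (-5, 2) → (-2, -5))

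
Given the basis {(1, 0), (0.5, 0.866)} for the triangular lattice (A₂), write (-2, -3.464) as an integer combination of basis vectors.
-4b₂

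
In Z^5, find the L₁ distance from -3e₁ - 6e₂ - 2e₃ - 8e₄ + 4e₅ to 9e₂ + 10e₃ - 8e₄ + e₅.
33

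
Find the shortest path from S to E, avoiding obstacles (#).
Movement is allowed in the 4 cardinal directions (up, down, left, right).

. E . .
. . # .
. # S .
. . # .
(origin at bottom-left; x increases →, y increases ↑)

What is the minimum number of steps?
5
(one shortest path: (2, 1) → (3, 1) → (3, 2) → (3, 3) → (2, 3) → (1, 3))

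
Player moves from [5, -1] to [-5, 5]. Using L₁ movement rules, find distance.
16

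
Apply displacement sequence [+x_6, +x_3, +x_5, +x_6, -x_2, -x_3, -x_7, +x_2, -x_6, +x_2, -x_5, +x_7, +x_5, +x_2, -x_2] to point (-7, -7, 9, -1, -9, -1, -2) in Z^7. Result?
(-7, -6, 9, -1, -8, 0, -2)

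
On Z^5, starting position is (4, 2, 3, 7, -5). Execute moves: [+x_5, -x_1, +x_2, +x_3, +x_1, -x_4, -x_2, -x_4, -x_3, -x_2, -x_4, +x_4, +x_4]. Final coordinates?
(4, 1, 3, 6, -4)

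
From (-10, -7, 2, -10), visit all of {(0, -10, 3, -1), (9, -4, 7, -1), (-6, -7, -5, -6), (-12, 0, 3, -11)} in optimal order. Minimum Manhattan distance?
78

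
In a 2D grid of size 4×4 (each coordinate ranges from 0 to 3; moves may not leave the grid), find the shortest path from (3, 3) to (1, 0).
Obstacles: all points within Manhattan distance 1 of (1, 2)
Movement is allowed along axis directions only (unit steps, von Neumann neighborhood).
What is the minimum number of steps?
5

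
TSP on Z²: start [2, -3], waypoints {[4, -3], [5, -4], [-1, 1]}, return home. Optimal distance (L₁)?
22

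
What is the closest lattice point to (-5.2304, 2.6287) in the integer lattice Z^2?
(-5, 3)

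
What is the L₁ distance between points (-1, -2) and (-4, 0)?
5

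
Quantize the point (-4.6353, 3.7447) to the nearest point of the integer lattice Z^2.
(-5, 4)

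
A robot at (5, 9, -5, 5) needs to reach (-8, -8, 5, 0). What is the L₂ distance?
24.1454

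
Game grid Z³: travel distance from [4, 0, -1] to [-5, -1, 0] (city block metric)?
11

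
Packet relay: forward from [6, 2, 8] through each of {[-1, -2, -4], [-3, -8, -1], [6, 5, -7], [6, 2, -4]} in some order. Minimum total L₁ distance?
46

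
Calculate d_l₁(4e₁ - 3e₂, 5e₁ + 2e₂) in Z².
6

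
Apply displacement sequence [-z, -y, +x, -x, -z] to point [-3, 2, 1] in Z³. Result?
(-3, 1, -1)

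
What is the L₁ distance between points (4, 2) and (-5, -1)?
12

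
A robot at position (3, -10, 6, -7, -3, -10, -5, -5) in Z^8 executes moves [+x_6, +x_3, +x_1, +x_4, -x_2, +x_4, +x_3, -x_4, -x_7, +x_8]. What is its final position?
(4, -11, 8, -6, -3, -9, -6, -4)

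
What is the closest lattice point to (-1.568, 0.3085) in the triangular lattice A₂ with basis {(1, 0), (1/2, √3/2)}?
(-2, 0)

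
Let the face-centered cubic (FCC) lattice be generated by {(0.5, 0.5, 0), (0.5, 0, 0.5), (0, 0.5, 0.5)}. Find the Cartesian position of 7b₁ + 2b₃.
(3.5, 4.5, 1)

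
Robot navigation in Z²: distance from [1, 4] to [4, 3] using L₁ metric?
4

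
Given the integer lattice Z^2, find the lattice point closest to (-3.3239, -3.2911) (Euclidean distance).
(-3, -3)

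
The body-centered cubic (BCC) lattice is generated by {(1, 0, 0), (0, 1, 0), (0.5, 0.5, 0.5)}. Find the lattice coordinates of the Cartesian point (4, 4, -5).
9b₁ + 9b₂ - 10b₃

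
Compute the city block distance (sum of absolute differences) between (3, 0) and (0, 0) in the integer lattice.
3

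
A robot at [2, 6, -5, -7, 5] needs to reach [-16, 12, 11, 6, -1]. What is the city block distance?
59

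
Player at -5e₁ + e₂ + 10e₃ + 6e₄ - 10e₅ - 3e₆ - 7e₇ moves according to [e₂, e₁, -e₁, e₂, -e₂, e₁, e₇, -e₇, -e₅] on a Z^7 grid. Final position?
(-4, 2, 10, 6, -11, -3, -7)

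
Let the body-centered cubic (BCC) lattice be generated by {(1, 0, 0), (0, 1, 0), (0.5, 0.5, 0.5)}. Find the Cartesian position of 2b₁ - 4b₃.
(0, -2, -2)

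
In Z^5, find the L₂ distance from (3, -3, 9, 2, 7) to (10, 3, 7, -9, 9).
14.6287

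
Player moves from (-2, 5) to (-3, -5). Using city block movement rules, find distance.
11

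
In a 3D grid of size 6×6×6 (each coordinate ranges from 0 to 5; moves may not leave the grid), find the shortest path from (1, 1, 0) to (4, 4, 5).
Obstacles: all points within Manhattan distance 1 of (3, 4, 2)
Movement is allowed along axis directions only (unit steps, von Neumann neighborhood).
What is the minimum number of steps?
11
(one shortest path: (1, 1, 0) → (2, 1, 0) → (3, 1, 0) → (4, 1, 0) → (4, 2, 0) → (4, 3, 0) → (4, 3, 1) → (4, 3, 2) → (4, 3, 3) → (4, 4, 3) → (4, 4, 4) → (4, 4, 5))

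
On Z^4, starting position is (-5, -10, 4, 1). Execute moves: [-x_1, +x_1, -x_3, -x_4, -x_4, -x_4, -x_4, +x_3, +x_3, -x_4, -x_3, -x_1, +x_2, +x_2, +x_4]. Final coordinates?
(-6, -8, 4, -3)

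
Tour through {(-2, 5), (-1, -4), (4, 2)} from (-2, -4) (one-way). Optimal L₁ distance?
20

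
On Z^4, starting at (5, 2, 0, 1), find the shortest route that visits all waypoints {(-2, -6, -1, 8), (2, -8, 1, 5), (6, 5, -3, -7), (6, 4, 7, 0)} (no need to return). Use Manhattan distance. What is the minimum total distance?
71
(one optimal route: (5, 2, 0, 1) → (6, 5, -3, -7) → (6, 4, 7, 0) → (2, -8, 1, 5) → (-2, -6, -1, 8))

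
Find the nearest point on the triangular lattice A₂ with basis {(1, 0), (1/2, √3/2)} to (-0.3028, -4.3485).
(-0.5, -4.33)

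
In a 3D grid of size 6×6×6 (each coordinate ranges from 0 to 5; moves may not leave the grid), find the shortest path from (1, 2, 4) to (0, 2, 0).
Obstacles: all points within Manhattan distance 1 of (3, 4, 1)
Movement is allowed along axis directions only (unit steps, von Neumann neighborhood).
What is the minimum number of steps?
5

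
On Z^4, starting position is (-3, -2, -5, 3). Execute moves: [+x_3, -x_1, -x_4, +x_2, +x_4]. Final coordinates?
(-4, -1, -4, 3)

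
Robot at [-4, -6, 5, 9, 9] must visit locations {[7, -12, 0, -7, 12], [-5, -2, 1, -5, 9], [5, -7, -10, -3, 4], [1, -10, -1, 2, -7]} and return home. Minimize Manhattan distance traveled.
150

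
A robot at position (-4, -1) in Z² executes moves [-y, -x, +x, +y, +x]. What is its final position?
(-3, -1)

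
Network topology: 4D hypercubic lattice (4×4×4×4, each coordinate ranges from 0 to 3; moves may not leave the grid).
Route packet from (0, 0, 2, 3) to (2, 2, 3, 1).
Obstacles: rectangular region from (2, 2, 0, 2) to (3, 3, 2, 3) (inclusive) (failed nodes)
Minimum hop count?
7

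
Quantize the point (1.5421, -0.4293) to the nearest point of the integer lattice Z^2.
(2, 0)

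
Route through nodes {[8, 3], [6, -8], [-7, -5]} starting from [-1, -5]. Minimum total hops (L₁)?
35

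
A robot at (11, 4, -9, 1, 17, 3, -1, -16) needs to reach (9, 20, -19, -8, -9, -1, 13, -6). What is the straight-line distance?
37.8021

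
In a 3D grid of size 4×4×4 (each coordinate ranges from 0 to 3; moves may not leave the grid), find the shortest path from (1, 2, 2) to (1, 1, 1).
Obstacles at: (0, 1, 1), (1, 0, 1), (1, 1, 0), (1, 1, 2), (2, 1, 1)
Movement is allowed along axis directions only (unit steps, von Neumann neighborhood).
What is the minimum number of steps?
2
(one shortest path: (1, 2, 2) → (1, 2, 1) → (1, 1, 1))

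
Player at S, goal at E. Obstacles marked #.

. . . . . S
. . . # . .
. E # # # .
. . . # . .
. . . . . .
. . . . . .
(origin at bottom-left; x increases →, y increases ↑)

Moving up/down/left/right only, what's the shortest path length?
6
(one shortest path: (5, 5) → (4, 5) → (3, 5) → (2, 5) → (1, 5) → (1, 4) → (1, 3))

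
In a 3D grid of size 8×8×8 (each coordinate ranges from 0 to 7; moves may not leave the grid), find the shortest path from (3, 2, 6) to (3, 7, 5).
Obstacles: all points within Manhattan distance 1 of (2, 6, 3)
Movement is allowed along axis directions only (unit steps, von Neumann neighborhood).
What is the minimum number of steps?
6
(one shortest path: (3, 2, 6) → (3, 3, 6) → (3, 4, 6) → (3, 5, 6) → (3, 6, 6) → (3, 7, 6) → (3, 7, 5))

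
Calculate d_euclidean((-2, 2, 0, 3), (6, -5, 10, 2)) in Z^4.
14.6287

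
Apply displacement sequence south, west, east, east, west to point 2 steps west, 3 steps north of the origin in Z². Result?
(-2, 2)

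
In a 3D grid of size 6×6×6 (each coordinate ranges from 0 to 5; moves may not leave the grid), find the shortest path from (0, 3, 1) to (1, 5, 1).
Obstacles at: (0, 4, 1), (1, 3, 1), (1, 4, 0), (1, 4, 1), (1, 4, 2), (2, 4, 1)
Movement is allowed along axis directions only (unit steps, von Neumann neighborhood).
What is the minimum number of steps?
5
(one shortest path: (0, 3, 1) → (0, 3, 0) → (0, 4, 0) → (0, 5, 0) → (1, 5, 0) → (1, 5, 1))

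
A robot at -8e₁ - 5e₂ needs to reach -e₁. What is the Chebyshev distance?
7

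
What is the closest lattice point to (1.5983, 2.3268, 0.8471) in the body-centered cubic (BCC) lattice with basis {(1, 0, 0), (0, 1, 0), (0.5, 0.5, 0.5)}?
(1.5, 2.5, 0.5)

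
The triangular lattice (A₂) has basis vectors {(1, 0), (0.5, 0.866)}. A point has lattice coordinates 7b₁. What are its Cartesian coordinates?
(7, 0)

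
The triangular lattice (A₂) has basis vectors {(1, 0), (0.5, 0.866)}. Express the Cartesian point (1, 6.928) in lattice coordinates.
-3b₁ + 8b₂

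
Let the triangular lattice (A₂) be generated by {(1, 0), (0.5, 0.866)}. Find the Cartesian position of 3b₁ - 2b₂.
(2, -1.732)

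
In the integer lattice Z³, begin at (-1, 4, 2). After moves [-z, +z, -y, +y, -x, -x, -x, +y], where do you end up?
(-4, 5, 2)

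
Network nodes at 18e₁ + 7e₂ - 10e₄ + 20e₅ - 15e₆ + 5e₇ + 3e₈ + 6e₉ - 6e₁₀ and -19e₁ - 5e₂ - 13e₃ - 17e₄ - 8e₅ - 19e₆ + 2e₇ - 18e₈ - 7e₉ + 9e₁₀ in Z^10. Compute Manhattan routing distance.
153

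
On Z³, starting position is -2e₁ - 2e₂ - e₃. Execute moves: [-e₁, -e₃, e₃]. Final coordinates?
(-3, -2, -1)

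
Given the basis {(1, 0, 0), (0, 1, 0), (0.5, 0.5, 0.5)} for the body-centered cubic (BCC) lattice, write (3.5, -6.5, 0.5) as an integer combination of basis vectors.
3b₁ - 7b₂ + b₃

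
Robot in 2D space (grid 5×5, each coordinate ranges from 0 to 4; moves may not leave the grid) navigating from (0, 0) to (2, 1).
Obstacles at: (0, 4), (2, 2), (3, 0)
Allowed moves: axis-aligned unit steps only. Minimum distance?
3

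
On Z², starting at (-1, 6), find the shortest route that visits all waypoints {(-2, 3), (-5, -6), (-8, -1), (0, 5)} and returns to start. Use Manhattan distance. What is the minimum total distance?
40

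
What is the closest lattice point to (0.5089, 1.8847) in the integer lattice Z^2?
(1, 2)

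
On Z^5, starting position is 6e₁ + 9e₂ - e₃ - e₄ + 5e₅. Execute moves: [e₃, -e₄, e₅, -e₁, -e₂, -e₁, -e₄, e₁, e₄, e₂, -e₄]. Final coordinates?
(5, 9, 0, -3, 6)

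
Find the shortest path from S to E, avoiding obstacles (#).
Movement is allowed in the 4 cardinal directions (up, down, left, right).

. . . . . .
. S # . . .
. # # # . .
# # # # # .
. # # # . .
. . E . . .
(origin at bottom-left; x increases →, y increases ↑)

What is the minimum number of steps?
13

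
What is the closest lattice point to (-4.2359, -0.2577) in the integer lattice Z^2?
(-4, 0)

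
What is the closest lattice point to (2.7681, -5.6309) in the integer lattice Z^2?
(3, -6)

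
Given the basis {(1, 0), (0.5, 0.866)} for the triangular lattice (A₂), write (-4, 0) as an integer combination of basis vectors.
-4b₁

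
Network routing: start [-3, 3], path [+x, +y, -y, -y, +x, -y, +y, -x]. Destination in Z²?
(-2, 2)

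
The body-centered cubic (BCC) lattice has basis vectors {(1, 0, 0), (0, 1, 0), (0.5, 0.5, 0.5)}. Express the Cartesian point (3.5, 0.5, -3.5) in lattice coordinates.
7b₁ + 4b₂ - 7b₃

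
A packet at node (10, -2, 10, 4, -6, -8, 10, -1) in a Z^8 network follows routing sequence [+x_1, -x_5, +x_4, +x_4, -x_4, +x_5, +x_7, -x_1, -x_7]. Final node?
(10, -2, 10, 5, -6, -8, 10, -1)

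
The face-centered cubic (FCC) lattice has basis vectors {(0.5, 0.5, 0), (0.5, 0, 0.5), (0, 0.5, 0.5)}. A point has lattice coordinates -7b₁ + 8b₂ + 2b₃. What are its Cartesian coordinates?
(0.5, -2.5, 5)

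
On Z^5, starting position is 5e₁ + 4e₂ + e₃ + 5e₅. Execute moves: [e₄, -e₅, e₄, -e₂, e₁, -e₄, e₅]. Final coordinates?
(6, 3, 1, 1, 5)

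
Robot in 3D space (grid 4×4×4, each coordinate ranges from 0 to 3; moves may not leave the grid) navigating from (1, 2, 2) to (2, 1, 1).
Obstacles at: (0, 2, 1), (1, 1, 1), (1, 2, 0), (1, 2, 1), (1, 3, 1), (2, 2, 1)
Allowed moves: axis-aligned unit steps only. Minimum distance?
3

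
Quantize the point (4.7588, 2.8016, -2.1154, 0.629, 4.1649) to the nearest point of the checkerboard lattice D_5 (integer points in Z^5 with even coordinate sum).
(5, 3, -2, 0, 4)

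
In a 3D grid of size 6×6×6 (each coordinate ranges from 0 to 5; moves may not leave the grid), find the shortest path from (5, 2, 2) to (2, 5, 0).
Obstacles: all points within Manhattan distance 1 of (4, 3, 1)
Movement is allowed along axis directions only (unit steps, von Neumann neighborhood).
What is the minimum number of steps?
8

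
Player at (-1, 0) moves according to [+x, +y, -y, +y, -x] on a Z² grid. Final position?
(-1, 1)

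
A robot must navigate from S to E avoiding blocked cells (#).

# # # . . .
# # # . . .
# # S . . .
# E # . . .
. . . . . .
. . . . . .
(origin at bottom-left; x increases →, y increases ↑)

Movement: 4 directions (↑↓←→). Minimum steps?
6
(one shortest path: (2, 3) → (3, 3) → (3, 2) → (3, 1) → (2, 1) → (1, 1) → (1, 2))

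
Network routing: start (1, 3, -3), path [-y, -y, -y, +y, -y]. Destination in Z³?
(1, 0, -3)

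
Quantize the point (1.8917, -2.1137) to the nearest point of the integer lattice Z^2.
(2, -2)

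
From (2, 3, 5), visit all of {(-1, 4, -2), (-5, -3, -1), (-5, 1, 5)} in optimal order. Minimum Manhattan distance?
31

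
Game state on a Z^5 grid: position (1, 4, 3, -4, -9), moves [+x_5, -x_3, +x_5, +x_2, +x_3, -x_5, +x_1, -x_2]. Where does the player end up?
(2, 4, 3, -4, -8)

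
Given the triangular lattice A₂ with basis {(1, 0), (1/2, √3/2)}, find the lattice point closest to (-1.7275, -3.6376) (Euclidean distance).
(-2, -3.464)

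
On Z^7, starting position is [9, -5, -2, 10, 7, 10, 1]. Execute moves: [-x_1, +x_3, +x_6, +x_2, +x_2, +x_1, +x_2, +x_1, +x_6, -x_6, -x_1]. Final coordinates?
(9, -2, -1, 10, 7, 11, 1)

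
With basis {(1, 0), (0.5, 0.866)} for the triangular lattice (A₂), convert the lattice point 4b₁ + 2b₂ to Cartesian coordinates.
(5, 1.732)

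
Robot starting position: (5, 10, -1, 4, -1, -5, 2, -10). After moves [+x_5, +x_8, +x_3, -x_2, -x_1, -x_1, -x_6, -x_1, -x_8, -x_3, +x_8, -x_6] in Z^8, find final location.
(2, 9, -1, 4, 0, -7, 2, -9)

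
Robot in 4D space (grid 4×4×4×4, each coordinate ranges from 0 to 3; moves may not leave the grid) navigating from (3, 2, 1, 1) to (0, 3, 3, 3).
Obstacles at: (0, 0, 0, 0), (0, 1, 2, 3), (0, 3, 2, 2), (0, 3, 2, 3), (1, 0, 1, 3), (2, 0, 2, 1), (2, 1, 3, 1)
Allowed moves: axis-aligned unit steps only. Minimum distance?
8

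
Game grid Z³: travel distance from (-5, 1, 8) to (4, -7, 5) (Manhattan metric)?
20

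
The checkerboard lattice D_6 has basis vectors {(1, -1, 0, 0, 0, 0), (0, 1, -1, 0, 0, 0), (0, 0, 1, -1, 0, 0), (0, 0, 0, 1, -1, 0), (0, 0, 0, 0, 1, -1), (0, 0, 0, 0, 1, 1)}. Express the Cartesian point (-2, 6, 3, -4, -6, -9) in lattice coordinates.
-2b₁ + 4b₂ + 7b₃ + 3b₄ + 3b₅ - 6b₆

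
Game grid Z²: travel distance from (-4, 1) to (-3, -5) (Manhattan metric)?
7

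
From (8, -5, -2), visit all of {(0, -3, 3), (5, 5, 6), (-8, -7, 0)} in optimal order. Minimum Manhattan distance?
51
(one optimal route: (8, -5, -2) → (-8, -7, 0) → (0, -3, 3) → (5, 5, 6))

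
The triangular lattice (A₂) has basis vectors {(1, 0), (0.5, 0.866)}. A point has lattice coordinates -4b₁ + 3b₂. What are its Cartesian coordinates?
(-2.5, 2.598)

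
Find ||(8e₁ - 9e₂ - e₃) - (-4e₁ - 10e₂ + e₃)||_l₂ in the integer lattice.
12.2066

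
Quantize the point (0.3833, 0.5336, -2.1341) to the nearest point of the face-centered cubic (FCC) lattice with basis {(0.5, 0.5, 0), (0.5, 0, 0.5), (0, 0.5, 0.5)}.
(0.5, 0.5, -2)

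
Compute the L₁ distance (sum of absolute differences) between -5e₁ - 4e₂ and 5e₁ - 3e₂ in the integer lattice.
11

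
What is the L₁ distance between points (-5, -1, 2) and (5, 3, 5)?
17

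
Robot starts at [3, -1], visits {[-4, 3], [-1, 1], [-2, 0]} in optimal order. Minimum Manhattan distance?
13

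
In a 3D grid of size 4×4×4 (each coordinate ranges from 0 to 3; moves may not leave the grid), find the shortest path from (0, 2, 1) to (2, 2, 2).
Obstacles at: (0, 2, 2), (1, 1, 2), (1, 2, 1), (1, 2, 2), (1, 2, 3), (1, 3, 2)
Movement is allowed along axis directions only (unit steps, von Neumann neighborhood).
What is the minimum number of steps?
5
(one shortest path: (0, 2, 1) → (0, 1, 1) → (1, 1, 1) → (2, 1, 1) → (2, 2, 1) → (2, 2, 2))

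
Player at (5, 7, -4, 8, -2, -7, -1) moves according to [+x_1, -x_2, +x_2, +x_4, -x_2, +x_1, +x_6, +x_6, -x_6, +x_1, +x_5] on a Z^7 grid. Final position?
(8, 6, -4, 9, -1, -6, -1)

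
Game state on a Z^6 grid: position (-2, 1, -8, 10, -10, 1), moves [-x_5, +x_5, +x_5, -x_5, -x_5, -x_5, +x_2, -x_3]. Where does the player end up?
(-2, 2, -9, 10, -12, 1)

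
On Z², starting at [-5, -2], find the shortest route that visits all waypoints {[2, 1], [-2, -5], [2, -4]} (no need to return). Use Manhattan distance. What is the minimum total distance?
16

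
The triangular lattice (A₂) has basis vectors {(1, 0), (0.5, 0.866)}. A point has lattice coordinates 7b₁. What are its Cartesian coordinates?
(7, 0)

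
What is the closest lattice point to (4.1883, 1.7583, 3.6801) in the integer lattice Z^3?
(4, 2, 4)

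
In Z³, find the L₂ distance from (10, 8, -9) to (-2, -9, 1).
23.0868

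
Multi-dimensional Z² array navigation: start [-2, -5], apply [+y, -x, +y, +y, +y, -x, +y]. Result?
(-4, 0)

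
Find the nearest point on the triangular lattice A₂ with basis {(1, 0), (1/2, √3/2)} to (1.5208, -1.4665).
(2, -1.732)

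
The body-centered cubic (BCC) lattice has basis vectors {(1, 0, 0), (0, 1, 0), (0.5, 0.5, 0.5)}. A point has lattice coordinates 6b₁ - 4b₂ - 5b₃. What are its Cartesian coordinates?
(3.5, -6.5, -2.5)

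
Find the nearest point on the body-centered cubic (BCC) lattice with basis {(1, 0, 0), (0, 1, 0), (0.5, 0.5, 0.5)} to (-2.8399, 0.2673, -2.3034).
(-3, 0, -2)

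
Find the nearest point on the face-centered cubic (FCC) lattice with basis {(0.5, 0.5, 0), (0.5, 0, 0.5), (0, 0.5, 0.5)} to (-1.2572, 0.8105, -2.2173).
(-1, 1, -2)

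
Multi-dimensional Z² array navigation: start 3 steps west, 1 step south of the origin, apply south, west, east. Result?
(-3, -2)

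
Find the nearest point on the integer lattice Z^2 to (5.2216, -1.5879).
(5, -2)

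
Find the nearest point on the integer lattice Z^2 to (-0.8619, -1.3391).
(-1, -1)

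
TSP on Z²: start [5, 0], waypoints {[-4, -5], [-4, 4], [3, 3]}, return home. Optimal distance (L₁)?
36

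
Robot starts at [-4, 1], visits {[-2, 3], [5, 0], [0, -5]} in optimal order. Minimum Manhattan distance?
24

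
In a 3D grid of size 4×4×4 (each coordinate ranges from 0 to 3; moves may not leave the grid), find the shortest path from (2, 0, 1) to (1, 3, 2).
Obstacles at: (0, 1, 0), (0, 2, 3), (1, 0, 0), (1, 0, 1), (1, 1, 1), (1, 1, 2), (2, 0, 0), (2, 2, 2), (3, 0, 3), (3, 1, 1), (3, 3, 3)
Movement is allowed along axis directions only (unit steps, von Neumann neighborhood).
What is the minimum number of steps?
5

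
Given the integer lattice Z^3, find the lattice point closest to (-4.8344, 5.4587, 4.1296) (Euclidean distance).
(-5, 5, 4)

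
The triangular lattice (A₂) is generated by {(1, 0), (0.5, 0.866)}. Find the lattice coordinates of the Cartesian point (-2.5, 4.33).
-5b₁ + 5b₂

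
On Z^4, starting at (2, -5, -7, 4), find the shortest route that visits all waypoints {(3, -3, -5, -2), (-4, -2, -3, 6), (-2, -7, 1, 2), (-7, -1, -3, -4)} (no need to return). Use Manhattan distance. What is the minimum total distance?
56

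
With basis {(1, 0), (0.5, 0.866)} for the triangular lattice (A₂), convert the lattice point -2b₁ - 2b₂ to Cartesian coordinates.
(-3, -1.732)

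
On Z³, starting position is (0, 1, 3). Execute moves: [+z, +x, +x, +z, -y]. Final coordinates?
(2, 0, 5)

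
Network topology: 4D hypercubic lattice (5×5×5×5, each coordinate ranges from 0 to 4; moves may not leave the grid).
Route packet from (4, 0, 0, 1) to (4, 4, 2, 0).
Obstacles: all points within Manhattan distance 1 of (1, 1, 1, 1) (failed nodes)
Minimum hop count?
7
(one shortest path: (4, 0, 0, 1) → (4, 1, 0, 1) → (4, 2, 0, 1) → (4, 3, 0, 1) → (4, 4, 0, 1) → (4, 4, 1, 1) → (4, 4, 2, 1) → (4, 4, 2, 0))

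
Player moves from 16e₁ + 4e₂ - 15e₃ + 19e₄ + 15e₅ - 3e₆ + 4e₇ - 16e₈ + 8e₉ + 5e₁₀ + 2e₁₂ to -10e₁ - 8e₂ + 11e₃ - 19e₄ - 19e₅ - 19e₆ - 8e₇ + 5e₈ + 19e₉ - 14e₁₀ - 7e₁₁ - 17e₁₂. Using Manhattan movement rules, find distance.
241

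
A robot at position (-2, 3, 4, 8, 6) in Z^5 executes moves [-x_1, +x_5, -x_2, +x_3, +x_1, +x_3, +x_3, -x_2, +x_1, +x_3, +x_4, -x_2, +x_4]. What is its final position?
(-1, 0, 8, 10, 7)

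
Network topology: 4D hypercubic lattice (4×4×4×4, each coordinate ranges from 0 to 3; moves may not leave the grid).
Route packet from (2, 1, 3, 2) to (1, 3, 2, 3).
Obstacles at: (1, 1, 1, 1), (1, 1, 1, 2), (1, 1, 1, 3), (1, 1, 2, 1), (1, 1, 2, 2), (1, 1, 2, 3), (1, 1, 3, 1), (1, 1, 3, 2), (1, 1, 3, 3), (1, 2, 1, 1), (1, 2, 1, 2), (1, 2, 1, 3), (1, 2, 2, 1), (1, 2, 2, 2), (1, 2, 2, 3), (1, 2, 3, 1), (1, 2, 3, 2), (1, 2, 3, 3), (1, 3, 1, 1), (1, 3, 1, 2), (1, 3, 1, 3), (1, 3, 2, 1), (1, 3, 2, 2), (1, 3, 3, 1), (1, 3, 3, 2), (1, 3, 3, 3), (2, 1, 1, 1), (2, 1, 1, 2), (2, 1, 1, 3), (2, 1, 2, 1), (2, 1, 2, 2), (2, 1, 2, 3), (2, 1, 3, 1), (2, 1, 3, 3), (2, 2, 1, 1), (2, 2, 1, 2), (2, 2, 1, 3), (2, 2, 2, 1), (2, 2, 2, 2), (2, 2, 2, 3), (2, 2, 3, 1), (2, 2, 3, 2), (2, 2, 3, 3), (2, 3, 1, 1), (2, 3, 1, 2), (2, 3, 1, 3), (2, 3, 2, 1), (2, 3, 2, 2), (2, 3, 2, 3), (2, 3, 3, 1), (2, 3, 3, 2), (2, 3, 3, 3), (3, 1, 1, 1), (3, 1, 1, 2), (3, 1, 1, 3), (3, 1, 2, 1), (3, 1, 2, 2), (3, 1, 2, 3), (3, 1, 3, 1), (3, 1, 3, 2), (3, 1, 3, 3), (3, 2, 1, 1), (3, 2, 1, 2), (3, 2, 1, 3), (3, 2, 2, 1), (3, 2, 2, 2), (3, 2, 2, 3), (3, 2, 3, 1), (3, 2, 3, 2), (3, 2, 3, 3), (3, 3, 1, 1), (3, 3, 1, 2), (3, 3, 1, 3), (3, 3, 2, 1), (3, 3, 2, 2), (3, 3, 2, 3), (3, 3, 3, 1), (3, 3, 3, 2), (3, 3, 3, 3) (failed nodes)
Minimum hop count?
9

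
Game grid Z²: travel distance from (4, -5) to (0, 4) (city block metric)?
13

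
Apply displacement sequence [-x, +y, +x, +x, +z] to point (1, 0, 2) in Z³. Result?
(2, 1, 3)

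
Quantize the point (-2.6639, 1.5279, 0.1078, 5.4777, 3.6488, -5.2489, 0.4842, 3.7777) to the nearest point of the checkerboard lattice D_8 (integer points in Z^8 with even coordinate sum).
(-3, 2, 0, 5, 4, -5, 1, 4)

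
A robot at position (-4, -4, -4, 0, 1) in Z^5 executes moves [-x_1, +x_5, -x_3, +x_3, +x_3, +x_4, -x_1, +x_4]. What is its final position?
(-6, -4, -3, 2, 2)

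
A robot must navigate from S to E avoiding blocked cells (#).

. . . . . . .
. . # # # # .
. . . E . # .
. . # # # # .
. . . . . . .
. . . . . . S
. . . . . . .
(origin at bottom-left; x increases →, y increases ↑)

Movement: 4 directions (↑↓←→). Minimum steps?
10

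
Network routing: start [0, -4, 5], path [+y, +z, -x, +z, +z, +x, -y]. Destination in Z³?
(0, -4, 8)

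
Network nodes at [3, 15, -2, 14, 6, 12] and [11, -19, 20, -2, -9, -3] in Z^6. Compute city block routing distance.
110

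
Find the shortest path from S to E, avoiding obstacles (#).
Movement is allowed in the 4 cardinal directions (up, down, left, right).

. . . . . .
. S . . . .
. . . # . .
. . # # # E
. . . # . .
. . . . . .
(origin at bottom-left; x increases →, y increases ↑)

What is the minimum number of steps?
6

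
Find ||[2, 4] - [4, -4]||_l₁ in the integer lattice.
10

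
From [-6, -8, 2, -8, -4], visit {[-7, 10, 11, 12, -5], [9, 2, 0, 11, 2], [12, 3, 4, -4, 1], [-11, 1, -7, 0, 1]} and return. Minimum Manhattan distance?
192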